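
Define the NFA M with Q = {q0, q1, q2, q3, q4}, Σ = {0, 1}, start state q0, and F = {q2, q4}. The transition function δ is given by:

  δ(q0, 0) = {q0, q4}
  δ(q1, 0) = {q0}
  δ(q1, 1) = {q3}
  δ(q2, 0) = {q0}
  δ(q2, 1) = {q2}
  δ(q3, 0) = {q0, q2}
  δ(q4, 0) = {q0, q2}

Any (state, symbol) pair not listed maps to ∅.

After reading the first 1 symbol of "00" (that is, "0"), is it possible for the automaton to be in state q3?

Start in {q0}.
Read '0': {q0} → {q0, q4}.
State q3 is not in {q0, q4}.

No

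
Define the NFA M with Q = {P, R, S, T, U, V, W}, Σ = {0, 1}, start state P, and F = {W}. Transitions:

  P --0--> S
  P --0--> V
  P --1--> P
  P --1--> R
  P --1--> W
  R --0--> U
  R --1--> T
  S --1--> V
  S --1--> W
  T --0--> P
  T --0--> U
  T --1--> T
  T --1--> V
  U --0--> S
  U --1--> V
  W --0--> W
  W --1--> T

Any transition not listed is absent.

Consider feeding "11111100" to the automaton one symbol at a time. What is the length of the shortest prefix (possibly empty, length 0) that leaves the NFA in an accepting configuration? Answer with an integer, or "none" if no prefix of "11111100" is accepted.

1

Start in {P}.
Read '1': P→{P, R, W}; now {P, R, W}.
None of the earlier sets intersect F, but {P, R, W} does.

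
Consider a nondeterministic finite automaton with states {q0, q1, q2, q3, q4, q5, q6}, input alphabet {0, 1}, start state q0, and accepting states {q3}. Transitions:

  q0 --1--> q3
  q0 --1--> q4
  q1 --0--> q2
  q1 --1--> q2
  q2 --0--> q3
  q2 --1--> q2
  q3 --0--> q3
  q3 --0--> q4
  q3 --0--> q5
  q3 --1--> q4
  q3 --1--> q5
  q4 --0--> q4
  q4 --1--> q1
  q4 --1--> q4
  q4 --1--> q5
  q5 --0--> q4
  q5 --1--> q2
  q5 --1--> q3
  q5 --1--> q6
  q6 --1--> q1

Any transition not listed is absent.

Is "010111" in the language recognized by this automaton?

No

Start in {q0}.
Read '0': q0→∅; now ∅.
The set is empty and remains empty for the remaining 5 symbols.
The final set ∅ contains no accepting state.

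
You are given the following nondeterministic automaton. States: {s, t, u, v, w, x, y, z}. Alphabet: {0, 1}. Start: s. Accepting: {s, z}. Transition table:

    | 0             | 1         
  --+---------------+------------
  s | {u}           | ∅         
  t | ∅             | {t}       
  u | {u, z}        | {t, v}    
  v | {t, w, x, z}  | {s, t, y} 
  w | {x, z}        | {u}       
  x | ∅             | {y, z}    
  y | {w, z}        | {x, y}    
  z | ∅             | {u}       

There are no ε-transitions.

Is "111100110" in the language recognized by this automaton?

No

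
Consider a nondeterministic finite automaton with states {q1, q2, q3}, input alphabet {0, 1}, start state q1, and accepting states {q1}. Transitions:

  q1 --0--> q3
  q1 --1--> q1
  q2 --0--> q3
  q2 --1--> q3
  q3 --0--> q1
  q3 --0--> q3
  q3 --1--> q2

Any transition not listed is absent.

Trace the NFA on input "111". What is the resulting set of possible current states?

Start in {q1}.
Read '1': {q1} → {q1}.
Read '1': {q1} → {q1}.
Read '1': {q1} → {q1}.

{q1}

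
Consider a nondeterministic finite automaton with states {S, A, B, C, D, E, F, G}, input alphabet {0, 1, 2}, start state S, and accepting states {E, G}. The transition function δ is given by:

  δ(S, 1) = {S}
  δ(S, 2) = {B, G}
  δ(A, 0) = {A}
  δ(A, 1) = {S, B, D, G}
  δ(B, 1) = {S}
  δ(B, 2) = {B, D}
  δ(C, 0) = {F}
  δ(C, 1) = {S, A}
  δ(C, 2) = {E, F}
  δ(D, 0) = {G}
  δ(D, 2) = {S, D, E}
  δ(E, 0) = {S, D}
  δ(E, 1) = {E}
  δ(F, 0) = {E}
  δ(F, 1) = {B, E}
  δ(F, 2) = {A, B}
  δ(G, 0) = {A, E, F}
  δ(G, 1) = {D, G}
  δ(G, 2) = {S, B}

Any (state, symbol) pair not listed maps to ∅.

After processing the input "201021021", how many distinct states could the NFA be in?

5

Start in {S}.
Read '2': S→{B, G}; now {B, G}.
Read '0': B→∅, G→{A, E, F}; now {A, E, F}.
Read '1': A→{S, B, D, G}, E→{E}, F→{B, E}; now {S, B, D, E, G}.
Read '0': S→∅, B→∅, D→{G}, E→{S, D}, G→{A, E, F}; now {S, A, D, E, F, G}.
Read '2': S→{B, G}, A→∅, D→{S, D, E}, E→∅, F→{A, B}, G→{S, B}; now {S, A, B, D, E, G}.
Read '1': S→{S}, A→{S, B, D, G}, B→{S}, D→∅, E→{E}, G→{D, G}; now {S, B, D, E, G}.
Read '0': S→∅, B→∅, D→{G}, E→{S, D}, G→{A, E, F}; now {S, A, D, E, F, G}.
Read '2': S→{B, G}, A→∅, D→{S, D, E}, E→∅, F→{A, B}, G→{S, B}; now {S, A, B, D, E, G}.
Read '1': S→{S}, A→{S, B, D, G}, B→{S}, D→∅, E→{E}, G→{D, G}; now {S, B, D, E, G}.
That set has 5 states.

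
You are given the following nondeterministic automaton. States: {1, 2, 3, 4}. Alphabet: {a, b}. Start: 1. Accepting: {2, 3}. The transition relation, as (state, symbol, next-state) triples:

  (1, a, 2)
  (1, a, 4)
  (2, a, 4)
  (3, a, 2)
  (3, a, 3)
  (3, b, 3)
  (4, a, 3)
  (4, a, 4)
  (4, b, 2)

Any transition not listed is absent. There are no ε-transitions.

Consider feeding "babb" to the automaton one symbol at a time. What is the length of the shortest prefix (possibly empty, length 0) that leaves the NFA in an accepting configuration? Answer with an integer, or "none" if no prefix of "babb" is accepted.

Start in {1}.
Read 'b': 1→∅; now ∅.
The set is empty and remains empty for the remaining 3 symbols.
No reachable set along the way intersects F.

none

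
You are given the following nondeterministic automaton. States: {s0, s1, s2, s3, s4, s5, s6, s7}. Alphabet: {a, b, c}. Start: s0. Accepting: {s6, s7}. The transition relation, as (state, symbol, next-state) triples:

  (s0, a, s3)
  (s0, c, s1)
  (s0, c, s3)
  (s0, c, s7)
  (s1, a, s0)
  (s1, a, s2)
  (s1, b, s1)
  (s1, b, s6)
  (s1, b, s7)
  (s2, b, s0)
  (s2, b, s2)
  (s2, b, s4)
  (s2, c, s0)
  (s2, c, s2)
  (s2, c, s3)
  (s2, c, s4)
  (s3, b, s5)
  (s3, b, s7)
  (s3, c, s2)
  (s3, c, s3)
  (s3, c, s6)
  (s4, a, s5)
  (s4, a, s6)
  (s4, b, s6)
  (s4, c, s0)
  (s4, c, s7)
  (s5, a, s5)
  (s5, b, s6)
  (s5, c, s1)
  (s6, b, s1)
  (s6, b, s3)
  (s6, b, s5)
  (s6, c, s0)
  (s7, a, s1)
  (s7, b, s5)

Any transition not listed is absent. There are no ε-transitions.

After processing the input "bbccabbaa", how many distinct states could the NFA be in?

Start in {s0}.
Read 'b': s0→∅; now ∅.
The set is empty and remains empty for the remaining 8 symbols.
That set has 0 states.

0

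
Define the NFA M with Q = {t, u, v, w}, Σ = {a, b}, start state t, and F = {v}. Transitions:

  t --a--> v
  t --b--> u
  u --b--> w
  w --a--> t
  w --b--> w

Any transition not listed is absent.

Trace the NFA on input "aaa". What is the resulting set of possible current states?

Start in {t}.
Read 'a': t→{v}; now {v}.
Read 'a': v→∅; now ∅.
The set is empty and remains empty for the remaining 1 symbol.

∅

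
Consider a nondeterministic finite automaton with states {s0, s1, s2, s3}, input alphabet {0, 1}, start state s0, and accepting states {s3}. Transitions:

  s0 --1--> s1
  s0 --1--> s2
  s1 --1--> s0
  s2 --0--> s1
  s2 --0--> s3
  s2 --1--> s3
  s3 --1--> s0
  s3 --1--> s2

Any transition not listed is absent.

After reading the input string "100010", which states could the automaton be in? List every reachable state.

Start in {s0}.
Read '1': {s0} → {s1, s2}.
Read '0': {s1, s2} → {s1, s3}.
Read '0': {s1, s3} → ∅.
The set is empty and remains empty for the remaining 3 symbols.

∅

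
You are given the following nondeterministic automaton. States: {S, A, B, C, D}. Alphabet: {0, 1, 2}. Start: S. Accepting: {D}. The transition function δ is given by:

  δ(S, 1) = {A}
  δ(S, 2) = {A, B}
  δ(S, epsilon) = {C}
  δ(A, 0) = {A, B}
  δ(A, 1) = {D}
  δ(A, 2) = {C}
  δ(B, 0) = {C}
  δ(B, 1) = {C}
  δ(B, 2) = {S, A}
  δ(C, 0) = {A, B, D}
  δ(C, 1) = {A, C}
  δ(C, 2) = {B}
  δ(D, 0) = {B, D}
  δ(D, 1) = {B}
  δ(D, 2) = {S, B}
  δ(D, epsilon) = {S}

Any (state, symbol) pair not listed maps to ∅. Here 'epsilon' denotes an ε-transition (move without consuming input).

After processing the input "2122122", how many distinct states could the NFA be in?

Start: ε-closure({S}) = {S, C}.
Read '2': S→{A, B}, C→{B}; now {A, B}.
Read '1': A→{D}, B→{C}; union {C, D}; ε-closure = {S, C, D}.
Read '2': S→{A, B}, C→{B}, D→{S, B}; union {S, A, B}; ε-closure = {S, A, B, C}.
Read '2': S→{A, B}, A→{C}, B→{S, A}, C→{B}; now {S, A, B, C}.
Read '1': S→{A}, A→{D}, B→{C}, C→{A, C}; union {A, C, D}; ε-closure = {S, A, C, D}.
Read '2': S→{A, B}, A→{C}, C→{B}, D→{S, B}; now {S, A, B, C}.
Read '2': S→{A, B}, A→{C}, B→{S, A}, C→{B}; now {S, A, B, C}.
That set has 4 states.

4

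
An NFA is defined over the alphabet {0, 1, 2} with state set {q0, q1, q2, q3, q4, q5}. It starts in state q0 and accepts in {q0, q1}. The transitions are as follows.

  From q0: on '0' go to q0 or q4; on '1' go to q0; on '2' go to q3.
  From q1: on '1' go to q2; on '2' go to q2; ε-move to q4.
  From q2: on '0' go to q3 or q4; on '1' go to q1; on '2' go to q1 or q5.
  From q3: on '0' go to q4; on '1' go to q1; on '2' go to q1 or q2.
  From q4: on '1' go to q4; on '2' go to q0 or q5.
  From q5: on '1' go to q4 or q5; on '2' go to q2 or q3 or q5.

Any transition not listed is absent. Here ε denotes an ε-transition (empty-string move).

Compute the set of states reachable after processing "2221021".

{q0, q1, q2, q4, q5}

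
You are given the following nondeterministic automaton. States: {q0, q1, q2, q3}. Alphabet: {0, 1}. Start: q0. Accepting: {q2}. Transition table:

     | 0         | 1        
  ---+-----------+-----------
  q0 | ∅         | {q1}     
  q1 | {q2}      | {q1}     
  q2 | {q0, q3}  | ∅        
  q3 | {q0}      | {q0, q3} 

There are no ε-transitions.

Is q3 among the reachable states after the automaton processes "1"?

Start in {q0}.
Read '1': q0→{q1}; now {q1}.
State q3 is not in {q1}.

No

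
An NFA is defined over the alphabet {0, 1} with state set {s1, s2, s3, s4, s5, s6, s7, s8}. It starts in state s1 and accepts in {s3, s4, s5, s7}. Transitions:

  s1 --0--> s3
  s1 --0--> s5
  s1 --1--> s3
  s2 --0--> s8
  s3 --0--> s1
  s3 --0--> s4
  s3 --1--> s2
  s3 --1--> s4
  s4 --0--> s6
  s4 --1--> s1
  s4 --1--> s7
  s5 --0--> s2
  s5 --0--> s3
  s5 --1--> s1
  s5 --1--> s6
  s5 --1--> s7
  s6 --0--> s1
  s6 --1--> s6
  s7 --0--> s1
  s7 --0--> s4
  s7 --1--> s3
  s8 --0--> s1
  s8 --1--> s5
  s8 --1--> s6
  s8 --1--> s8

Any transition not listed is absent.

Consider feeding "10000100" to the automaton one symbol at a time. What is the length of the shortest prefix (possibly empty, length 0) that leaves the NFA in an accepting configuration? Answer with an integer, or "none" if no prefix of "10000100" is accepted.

1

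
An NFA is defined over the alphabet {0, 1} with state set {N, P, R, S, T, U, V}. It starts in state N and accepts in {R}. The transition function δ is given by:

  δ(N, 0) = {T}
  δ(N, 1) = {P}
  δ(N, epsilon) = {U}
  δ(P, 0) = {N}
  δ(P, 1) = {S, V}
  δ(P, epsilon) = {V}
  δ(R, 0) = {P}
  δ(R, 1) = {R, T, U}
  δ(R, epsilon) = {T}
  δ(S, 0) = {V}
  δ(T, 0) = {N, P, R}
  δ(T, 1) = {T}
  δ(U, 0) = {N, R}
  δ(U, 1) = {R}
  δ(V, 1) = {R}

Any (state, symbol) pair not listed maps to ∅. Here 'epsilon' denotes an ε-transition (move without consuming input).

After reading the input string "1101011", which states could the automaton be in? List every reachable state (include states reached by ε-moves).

{R, S, T, U, V}

Start: ε-closure({N}) = {N, U}.
Read '1': N→{P}, U→{R}; union {P, R}; ε-closure = {P, R, T, V}.
Read '1': P→{S, V}, R→{R, T, U}, T→{T}, V→{R}; now {R, S, T, U, V}.
Read '0': R→{P}, S→{V}, T→{N, P, R}, U→{N, R}, V→∅; union {N, P, R, V}; ε-closure = {N, P, R, T, U, V}.
Read '1': N→{P}, P→{S, V}, R→{R, T, U}, T→{T}, U→{R}, V→{R}; now {P, R, S, T, U, V}.
Read '0': P→{N}, R→{P}, S→{V}, T→{N, P, R}, U→{N, R}, V→∅; union {N, P, R, V}; ε-closure = {N, P, R, T, U, V}.
Read '1': N→{P}, P→{S, V}, R→{R, T, U}, T→{T}, U→{R}, V→{R}; now {P, R, S, T, U, V}.
Read '1': P→{S, V}, R→{R, T, U}, S→∅, T→{T}, U→{R}, V→{R}; now {R, S, T, U, V}.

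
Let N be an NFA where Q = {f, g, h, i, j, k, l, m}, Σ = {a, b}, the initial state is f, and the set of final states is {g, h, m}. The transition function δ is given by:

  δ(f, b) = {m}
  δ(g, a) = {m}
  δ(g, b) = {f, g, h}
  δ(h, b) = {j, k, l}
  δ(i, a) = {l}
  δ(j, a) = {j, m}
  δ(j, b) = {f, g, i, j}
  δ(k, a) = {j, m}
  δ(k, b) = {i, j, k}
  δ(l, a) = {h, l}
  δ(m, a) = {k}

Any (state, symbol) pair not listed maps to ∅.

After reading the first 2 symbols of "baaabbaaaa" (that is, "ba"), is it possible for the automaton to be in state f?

Start in {f}.
Read 'b': f→{m}; now {m}.
Read 'a': m→{k}; now {k}.
State f is not in {k}.

No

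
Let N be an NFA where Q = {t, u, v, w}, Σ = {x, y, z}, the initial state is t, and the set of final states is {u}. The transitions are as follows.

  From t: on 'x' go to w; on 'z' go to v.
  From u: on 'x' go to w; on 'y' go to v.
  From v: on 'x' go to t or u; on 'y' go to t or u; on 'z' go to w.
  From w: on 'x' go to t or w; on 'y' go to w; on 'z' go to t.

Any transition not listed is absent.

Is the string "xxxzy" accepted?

Yes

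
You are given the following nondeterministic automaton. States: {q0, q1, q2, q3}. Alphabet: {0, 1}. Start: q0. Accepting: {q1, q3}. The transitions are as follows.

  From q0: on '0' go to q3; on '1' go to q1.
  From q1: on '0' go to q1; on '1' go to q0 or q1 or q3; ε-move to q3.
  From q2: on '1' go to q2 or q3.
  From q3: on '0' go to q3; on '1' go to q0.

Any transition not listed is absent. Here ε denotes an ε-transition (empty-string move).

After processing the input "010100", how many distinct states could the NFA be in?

Start in {q0}.
Read '0': {q0} → {q3}.
Read '1': {q3} → {q0}.
Read '0': {q0} → {q3}.
Read '1': {q3} → {q0}.
Read '0': {q0} → {q3}.
Read '0': {q3} → {q3}.
That set has 1 state.

1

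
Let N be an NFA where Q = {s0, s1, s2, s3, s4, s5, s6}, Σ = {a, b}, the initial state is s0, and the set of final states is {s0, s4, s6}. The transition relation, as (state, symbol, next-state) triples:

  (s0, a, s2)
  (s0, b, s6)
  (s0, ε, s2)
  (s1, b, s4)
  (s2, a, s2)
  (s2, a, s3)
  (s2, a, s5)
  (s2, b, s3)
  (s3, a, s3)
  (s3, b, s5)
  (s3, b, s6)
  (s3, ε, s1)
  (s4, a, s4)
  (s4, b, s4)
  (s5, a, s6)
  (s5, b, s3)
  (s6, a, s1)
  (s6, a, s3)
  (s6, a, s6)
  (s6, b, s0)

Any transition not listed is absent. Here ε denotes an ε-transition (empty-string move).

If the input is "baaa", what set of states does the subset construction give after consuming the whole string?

{s1, s3, s6}

Start: ε-closure({s0}) = {s0, s2}.
Read 'b': s0→{s6}, s2→{s3}; union {s3, s6}; ε-closure = {s1, s3, s6}.
Read 'a': s1→∅, s3→{s3}, s6→{s1, s3, s6}; now {s1, s3, s6}.
Read 'a': s1→∅, s3→{s3}, s6→{s1, s3, s6}; now {s1, s3, s6}.
Read 'a': s1→∅, s3→{s3}, s6→{s1, s3, s6}; now {s1, s3, s6}.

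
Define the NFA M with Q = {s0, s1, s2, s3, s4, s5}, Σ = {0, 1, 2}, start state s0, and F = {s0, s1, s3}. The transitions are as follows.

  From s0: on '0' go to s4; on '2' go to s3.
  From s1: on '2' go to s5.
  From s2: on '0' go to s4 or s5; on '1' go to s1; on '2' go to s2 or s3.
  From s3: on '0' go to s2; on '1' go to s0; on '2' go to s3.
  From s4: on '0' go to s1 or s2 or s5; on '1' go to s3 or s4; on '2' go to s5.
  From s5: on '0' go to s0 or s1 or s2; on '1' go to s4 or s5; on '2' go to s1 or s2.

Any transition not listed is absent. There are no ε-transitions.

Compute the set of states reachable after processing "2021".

Start in {s0}.
Read '2': {s0} → {s3}.
Read '0': {s3} → {s2}.
Read '2': {s2} → {s2, s3}.
Read '1': {s2, s3} → {s0, s1}.

{s0, s1}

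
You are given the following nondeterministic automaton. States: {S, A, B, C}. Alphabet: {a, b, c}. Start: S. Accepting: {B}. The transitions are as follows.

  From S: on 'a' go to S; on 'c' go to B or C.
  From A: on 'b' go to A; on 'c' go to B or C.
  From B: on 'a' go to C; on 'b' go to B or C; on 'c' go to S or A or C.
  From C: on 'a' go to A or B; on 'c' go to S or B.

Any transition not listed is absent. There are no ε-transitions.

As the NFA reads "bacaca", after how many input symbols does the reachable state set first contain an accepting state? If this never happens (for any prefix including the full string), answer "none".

none

Start in {S}.
Read 'b': S→∅; now ∅.
The set is empty and remains empty for the remaining 5 symbols.
No reachable set along the way intersects F.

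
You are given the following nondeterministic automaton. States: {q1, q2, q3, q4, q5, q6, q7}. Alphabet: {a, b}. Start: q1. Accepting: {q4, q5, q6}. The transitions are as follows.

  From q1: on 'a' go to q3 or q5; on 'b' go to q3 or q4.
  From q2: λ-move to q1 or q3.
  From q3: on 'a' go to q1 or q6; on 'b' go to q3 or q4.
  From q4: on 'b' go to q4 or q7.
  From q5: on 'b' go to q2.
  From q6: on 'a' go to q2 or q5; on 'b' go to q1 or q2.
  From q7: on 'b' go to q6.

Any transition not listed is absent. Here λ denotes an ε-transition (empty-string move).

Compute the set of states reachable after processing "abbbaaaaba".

{q1, q3, q5, q6}

Start in {q1}.
Read 'a': q1→{q3, q5}; now {q3, q5}.
Read 'b': q3→{q3, q4}, q5→{q2}; union {q2, q3, q4}; ε-closure = {q1, q2, q3, q4}.
Read 'b': q1→{q3, q4}, q2→∅, q3→{q3, q4}, q4→{q4, q7}; now {q3, q4, q7}.
Read 'b': q3→{q3, q4}, q4→{q4, q7}, q7→{q6}; now {q3, q4, q6, q7}.
Read 'a': q3→{q1, q6}, q4→∅, q6→{q2, q5}, q7→∅; union {q1, q2, q5, q6}; ε-closure = {q1, q2, q3, q5, q6}.
Read 'a': q1→{q3, q5}, q2→∅, q3→{q1, q6}, q5→∅, q6→{q2, q5}; now {q1, q2, q3, q5, q6}.
Read 'a': q1→{q3, q5}, q2→∅, q3→{q1, q6}, q5→∅, q6→{q2, q5}; now {q1, q2, q3, q5, q6}.
Read 'a': q1→{q3, q5}, q2→∅, q3→{q1, q6}, q5→∅, q6→{q2, q5}; now {q1, q2, q3, q5, q6}.
Read 'b': q1→{q3, q4}, q2→∅, q3→{q3, q4}, q5→{q2}, q6→{q1, q2}; now {q1, q2, q3, q4}.
Read 'a': q1→{q3, q5}, q2→∅, q3→{q1, q6}, q4→∅; now {q1, q3, q5, q6}.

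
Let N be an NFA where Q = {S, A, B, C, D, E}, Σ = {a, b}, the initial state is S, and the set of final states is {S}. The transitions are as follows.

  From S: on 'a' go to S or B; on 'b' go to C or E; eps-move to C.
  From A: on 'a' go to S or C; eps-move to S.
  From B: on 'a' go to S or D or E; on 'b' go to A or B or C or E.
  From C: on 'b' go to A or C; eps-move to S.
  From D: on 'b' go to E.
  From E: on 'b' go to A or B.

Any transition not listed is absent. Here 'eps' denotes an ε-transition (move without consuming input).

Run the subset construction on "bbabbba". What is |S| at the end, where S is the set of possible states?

Start: ε-closure({S}) = {S, C}.
Read 'b': S→{C, E}, C→{A, C}; union {A, C, E}; ε-closure = {S, A, C, E}.
Read 'b': S→{C, E}, A→∅, C→{A, C}, E→{A, B}; union {A, B, C, E}; ε-closure = {S, A, B, C, E}.
Read 'a': S→{S, B}, A→{S, C}, B→{S, D, E}, C→∅, E→∅; now {S, B, C, D, E}.
Read 'b': S→{C, E}, B→{A, B, C, E}, C→{A, C}, D→{E}, E→{A, B}; union {A, B, C, E}; ε-closure = {S, A, B, C, E}.
Read 'b': S→{C, E}, A→∅, B→{A, B, C, E}, C→{A, C}, E→{A, B}; union {A, B, C, E}; ε-closure = {S, A, B, C, E}.
Read 'b': S→{C, E}, A→∅, B→{A, B, C, E}, C→{A, C}, E→{A, B}; union {A, B, C, E}; ε-closure = {S, A, B, C, E}.
Read 'a': S→{S, B}, A→{S, C}, B→{S, D, E}, C→∅, E→∅; now {S, B, C, D, E}.
That set has 5 states.

5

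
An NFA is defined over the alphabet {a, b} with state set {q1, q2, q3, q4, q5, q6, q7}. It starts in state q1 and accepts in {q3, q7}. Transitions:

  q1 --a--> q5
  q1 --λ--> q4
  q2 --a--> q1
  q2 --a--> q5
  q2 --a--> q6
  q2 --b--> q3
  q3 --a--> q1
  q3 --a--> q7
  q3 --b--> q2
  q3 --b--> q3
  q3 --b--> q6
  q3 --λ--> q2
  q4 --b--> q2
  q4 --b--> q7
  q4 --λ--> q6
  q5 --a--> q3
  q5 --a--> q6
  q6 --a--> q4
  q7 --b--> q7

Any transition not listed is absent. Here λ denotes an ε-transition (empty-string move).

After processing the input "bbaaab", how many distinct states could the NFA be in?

4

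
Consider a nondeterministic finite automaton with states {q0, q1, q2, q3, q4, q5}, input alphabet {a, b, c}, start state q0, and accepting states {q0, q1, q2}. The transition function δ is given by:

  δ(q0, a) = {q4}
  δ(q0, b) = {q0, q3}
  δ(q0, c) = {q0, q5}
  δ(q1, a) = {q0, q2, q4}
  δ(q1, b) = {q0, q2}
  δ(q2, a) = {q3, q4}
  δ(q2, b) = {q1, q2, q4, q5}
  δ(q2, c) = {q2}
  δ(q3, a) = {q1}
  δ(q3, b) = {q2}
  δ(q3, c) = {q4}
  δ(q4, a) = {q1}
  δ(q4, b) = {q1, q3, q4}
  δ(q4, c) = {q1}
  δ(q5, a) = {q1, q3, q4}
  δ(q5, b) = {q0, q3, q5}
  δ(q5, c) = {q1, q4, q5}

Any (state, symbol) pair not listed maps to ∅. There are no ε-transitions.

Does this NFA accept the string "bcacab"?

Yes

Start in {q0}.
Read 'b': {q0} → {q0, q3}.
Read 'c': {q0, q3} → {q0, q4, q5}.
Read 'a': {q0, q4, q5} → {q1, q3, q4}.
Read 'c': {q1, q3, q4} → {q1, q4}.
Read 'a': {q1, q4} → {q0, q1, q2, q4}.
Read 'b': {q0, q1, q2, q4} → {q0, q1, q2, q3, q4, q5}.
The final set {q0, q1, q2, q3, q4, q5} contains the accepting states q0, q1, q2.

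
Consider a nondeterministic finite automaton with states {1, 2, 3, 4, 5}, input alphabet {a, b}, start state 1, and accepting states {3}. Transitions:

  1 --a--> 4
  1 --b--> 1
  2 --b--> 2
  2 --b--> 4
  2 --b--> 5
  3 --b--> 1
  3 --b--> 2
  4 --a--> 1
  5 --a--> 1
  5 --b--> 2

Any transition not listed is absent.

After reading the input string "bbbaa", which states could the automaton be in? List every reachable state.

{1}

Start in {1}.
Read 'b': {1} → {1}.
Read 'b': {1} → {1}.
Read 'b': {1} → {1}.
Read 'a': {1} → {4}.
Read 'a': {4} → {1}.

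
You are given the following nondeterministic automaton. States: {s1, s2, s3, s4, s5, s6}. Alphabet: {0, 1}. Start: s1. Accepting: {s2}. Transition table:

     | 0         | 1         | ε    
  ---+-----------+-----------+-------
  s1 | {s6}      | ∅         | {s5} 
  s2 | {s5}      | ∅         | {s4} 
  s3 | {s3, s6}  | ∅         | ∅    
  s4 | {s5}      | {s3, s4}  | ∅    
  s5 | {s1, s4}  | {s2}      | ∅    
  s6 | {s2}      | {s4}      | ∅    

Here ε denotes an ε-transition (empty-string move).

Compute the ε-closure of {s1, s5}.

{s1, s5}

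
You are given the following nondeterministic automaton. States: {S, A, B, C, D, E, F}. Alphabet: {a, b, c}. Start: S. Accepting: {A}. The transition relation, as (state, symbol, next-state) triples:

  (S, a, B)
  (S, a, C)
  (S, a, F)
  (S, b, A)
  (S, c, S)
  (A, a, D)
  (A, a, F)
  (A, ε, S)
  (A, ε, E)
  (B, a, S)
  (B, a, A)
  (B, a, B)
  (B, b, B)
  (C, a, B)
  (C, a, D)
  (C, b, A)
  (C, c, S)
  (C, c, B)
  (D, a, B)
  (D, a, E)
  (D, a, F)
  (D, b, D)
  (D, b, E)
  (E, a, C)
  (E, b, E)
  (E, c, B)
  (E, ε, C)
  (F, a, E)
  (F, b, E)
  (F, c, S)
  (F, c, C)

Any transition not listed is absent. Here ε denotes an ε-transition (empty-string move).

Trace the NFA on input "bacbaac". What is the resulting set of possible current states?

Start in {S}.
Read 'b': S→{A}; union {A}; ε-closure = {S, A, C, E}.
Read 'a': S→{B, C, F}, A→{D, F}, C→{B, D}, E→{C}; now {B, C, D, F}.
Read 'c': B→∅, C→{S, B}, D→∅, F→{S, C}; now {S, B, C}.
Read 'b': S→{A}, B→{B}, C→{A}; union {A, B}; ε-closure = {S, A, B, C, E}.
Read 'a': S→{B, C, F}, A→{D, F}, B→{S, A, B}, C→{B, D}, E→{C}; union {S, A, B, C, D, F}; ε-closure = {S, A, B, C, D, E, F}.
Read 'a': S→{B, C, F}, A→{D, F}, B→{S, A, B}, C→{B, D}, D→{B, E, F}, E→{C}, F→{E}; now {S, A, B, C, D, E, F}.
Read 'c': S→{S}, A→∅, B→∅, C→{S, B}, D→∅, E→{B}, F→{S, C}; now {S, B, C}.

{S, B, C}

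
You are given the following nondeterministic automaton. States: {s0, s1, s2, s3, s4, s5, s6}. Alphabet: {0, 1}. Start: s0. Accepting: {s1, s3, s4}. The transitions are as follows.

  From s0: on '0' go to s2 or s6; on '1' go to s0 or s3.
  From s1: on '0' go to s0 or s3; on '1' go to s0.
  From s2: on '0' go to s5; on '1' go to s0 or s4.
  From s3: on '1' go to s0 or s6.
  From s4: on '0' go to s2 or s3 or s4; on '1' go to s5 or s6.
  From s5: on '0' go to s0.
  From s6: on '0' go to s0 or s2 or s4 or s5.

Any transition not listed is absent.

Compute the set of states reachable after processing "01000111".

{s0, s3, s6}

Start in {s0}.
Read '0': {s0} → {s2, s6}.
Read '1': {s2, s6} → {s0, s4}.
Read '0': {s0, s4} → {s2, s3, s4, s6}.
Read '0': {s2, s3, s4, s6} → {s0, s2, s3, s4, s5}.
Read '0': {s0, s2, s3, s4, s5} → {s0, s2, s3, s4, s5, s6}.
Read '1': {s0, s2, s3, s4, s5, s6} → {s0, s3, s4, s5, s6}.
Read '1': {s0, s3, s4, s5, s6} → {s0, s3, s5, s6}.
Read '1': {s0, s3, s5, s6} → {s0, s3, s6}.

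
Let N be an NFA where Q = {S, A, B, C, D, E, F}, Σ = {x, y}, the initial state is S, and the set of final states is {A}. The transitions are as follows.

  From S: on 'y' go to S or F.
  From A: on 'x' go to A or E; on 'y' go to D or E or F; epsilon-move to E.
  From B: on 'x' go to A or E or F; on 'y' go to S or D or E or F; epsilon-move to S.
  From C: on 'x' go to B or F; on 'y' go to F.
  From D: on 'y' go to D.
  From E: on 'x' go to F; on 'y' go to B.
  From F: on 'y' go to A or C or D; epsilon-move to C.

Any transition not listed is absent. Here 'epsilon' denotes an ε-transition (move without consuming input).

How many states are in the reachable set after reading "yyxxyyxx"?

Start in {S}.
Read 'y': S→{S, F}; union {S, F}; ε-closure = {S, C, F}.
Read 'y': S→{S, F}, C→{F}, F→{A, C, D}; union {S, A, C, D, F}; ε-closure = {S, A, C, D, E, F}.
Read 'x': S→∅, A→{A, E}, C→{B, F}, D→∅, E→{F}, F→∅; union {A, B, E, F}; ε-closure = {S, A, B, C, E, F}.
Read 'x': S→∅, A→{A, E}, B→{A, E, F}, C→{B, F}, E→{F}, F→∅; union {A, B, E, F}; ε-closure = {S, A, B, C, E, F}.
Read 'y': S→{S, F}, A→{D, E, F}, B→{S, D, E, F}, C→{F}, E→{B}, F→{A, C, D}; now {S, A, B, C, D, E, F}.
Read 'y': S→{S, F}, A→{D, E, F}, B→{S, D, E, F}, C→{F}, D→{D}, E→{B}, F→{A, C, D}; now {S, A, B, C, D, E, F}.
Read 'x': S→∅, A→{A, E}, B→{A, E, F}, C→{B, F}, D→∅, E→{F}, F→∅; union {A, B, E, F}; ε-closure = {S, A, B, C, E, F}.
Read 'x': S→∅, A→{A, E}, B→{A, E, F}, C→{B, F}, E→{F}, F→∅; union {A, B, E, F}; ε-closure = {S, A, B, C, E, F}.
That set has 6 states.

6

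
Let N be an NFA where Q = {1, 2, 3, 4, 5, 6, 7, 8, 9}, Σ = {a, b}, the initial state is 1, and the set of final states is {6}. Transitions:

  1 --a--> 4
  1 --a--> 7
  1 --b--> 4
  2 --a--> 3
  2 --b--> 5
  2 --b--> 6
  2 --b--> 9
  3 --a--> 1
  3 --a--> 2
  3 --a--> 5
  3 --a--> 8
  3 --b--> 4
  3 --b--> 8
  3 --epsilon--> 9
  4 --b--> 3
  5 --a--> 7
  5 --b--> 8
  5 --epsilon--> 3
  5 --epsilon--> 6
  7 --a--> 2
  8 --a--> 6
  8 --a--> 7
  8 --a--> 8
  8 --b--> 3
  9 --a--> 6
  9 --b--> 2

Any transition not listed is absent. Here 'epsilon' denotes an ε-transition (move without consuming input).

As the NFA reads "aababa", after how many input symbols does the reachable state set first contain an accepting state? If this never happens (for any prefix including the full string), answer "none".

3

Start in {1}.
Read 'a': 1→{4, 7}; now {4, 7}.
Read 'a': 4→∅, 7→{2}; now {2}.
Read 'b': 2→{5, 6, 9}; union {5, 6, 9}; ε-closure = {3, 5, 6, 9}.
None of the earlier sets intersect F, but {3, 5, 6, 9} does.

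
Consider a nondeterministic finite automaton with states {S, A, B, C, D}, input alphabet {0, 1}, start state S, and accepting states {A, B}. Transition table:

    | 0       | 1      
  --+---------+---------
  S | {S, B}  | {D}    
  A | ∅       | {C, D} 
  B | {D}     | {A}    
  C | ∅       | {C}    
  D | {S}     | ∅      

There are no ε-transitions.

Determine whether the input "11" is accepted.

Start in {S}.
Read '1': S→{D}; now {D}.
Read '1': D→∅; now ∅.
The final set ∅ contains no accepting state.

No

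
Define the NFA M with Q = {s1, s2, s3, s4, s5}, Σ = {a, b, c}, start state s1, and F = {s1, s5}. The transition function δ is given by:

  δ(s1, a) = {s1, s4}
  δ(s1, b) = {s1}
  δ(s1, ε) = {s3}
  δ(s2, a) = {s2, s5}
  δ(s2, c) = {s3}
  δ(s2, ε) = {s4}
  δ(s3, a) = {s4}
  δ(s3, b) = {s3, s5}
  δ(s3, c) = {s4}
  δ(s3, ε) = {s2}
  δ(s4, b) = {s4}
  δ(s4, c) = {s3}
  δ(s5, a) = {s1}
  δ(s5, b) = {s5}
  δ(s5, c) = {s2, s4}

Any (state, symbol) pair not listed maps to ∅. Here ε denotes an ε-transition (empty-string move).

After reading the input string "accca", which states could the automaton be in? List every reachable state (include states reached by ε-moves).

Start: ε-closure({s1}) = {s1, s2, s3, s4}.
Read 'a': s1→{s1, s4}, s2→{s2, s5}, s3→{s4}, s4→∅; union {s1, s2, s4, s5}; ε-closure = {s1, s2, s3, s4, s5}.
Read 'c': s1→∅, s2→{s3}, s3→{s4}, s4→{s3}, s5→{s2, s4}; now {s2, s3, s4}.
Read 'c': s2→{s3}, s3→{s4}, s4→{s3}; union {s3, s4}; ε-closure = {s2, s3, s4}.
Read 'c': s2→{s3}, s3→{s4}, s4→{s3}; union {s3, s4}; ε-closure = {s2, s3, s4}.
Read 'a': s2→{s2, s5}, s3→{s4}, s4→∅; now {s2, s4, s5}.

{s2, s4, s5}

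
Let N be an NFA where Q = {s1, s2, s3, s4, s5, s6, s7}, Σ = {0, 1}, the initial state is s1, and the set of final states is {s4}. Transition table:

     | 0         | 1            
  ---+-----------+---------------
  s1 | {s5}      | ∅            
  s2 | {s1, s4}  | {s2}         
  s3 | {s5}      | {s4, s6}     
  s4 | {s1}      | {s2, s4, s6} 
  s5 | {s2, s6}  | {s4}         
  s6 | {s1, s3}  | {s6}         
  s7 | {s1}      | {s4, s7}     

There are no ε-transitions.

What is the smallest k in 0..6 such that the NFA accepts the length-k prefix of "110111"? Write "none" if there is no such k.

none

Start in {s1}.
Read '1': {s1} → ∅.
The set is empty and remains empty for the remaining 5 symbols.
No reachable set along the way intersects F.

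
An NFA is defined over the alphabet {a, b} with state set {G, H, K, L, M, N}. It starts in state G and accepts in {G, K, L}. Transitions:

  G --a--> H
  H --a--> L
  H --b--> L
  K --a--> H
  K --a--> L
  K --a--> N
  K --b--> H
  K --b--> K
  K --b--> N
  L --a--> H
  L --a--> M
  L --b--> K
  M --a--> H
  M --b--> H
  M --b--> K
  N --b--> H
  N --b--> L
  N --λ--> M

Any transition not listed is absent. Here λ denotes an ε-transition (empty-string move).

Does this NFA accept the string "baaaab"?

No

Start in {G}.
Read 'b': {G} → ∅.
The set is empty and remains empty for the remaining 5 symbols.
The final set ∅ contains no accepting state.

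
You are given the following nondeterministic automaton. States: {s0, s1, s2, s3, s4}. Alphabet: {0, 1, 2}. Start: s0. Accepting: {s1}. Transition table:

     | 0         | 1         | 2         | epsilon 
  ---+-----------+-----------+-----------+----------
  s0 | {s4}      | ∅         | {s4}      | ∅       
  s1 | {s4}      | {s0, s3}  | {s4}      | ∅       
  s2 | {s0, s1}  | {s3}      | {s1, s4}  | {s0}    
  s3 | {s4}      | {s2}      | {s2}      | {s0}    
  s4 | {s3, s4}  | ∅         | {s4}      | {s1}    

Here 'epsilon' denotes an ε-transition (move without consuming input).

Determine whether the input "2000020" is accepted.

Yes

Start in {s0}.
Read '2': {s0} → {s1, s4}.
Read '0': {s1, s4} → {s0, s1, s3, s4}.
Read '0': {s0, s1, s3, s4} → {s0, s1, s3, s4}.
Read '0': {s0, s1, s3, s4} → {s0, s1, s3, s4}.
Read '0': {s0, s1, s3, s4} → {s0, s1, s3, s4}.
Read '2': {s0, s1, s3, s4} → {s0, s1, s2, s4}.
Read '0': {s0, s1, s2, s4} → {s0, s1, s3, s4}.
The final set {s0, s1, s3, s4} contains the accepting state s1.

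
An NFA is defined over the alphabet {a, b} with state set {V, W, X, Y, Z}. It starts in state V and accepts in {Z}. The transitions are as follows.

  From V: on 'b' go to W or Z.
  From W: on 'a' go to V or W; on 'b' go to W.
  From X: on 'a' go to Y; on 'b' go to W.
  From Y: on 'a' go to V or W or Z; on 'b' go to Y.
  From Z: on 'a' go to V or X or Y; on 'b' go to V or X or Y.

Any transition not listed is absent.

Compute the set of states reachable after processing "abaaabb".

∅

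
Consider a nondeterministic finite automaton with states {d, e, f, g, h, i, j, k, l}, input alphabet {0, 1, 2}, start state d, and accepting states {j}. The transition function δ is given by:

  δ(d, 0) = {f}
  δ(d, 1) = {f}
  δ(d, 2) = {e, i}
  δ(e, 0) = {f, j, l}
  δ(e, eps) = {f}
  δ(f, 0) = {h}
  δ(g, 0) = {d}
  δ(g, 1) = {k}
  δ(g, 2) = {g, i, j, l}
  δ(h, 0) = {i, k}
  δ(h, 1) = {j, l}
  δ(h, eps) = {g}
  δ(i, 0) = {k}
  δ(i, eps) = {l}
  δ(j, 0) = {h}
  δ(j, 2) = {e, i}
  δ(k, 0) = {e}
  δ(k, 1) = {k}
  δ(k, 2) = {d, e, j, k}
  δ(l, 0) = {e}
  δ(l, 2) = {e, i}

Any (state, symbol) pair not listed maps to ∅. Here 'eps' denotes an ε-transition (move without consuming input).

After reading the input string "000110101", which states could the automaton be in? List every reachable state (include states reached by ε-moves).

Start in {d}.
Read '0': {d} → {f}.
Read '0': {f} → {g, h}.
Read '0': {g, h} → {d, i, k, l}.
Read '1': {d, i, k, l} → {f, k}.
Read '1': {f, k} → {k}.
Read '0': {k} → {e, f}.
Read '1': {e, f} → ∅.
The set is empty and remains empty for the remaining 2 symbols.

∅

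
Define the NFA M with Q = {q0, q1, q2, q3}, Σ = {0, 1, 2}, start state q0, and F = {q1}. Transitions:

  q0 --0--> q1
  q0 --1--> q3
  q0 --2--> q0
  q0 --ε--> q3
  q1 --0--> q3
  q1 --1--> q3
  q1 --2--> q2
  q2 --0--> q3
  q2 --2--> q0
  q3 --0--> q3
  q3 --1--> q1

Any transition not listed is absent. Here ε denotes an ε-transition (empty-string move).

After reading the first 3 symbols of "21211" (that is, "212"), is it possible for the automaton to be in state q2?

Yes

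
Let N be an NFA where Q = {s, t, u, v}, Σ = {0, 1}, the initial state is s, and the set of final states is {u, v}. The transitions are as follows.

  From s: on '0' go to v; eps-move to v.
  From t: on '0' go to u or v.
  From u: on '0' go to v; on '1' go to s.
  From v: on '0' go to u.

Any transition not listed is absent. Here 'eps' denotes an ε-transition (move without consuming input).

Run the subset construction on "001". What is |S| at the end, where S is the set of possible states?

2

Start: ε-closure({s}) = {s, v}.
Read '0': s→{v}, v→{u}; now {u, v}.
Read '0': u→{v}, v→{u}; now {u, v}.
Read '1': u→{s}, v→∅; union {s}; ε-closure = {s, v}.
That set has 2 states.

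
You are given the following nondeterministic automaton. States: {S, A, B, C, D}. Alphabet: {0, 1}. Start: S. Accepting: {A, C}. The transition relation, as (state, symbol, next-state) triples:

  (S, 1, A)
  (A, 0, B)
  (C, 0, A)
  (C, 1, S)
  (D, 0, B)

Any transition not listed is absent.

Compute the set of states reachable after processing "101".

Start in {S}.
Read '1': S→{A}; now {A}.
Read '0': A→{B}; now {B}.
Read '1': B→∅; now ∅.

∅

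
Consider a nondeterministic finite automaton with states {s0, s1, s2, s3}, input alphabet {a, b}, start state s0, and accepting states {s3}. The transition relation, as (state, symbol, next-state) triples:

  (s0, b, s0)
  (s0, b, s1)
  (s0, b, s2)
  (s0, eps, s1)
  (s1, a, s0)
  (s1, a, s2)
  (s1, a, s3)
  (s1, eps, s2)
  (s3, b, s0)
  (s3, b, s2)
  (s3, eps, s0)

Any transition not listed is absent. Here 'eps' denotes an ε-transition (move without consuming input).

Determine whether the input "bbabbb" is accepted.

Start: ε-closure({s0}) = {s0, s1, s2}.
Read 'b': s0→{s0, s1, s2}, s1→∅, s2→∅; now {s0, s1, s2}.
Read 'b': s0→{s0, s1, s2}, s1→∅, s2→∅; now {s0, s1, s2}.
Read 'a': s0→∅, s1→{s0, s2, s3}, s2→∅; union {s0, s2, s3}; ε-closure = {s0, s1, s2, s3}.
Read 'b': s0→{s0, s1, s2}, s1→∅, s2→∅, s3→{s0, s2}; now {s0, s1, s2}.
Read 'b': s0→{s0, s1, s2}, s1→∅, s2→∅; now {s0, s1, s2}.
Read 'b': s0→{s0, s1, s2}, s1→∅, s2→∅; now {s0, s1, s2}.
The final set {s0, s1, s2} contains no accepting state.

No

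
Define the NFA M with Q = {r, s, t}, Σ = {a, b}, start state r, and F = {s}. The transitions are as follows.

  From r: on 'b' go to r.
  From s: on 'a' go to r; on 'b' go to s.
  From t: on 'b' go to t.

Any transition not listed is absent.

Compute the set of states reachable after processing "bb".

{r}

Start in {r}.
Read 'b': r→{r}; now {r}.
Read 'b': r→{r}; now {r}.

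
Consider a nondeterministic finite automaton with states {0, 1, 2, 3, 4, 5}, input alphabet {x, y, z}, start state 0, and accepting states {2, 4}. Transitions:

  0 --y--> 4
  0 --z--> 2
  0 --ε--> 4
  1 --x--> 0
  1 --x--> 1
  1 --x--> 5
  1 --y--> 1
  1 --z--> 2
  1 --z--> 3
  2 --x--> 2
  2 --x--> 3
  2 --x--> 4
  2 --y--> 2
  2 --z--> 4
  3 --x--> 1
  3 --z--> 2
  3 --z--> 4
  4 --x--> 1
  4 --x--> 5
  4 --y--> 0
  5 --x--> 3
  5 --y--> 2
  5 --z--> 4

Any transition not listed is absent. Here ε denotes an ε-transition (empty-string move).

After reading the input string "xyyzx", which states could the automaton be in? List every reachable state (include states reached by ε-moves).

{1, 2, 3, 4, 5}

Start: ε-closure({0}) = {0, 4}.
Read 'x': 0→∅, 4→{1, 5}; now {1, 5}.
Read 'y': 1→{1}, 5→{2}; now {1, 2}.
Read 'y': 1→{1}, 2→{2}; now {1, 2}.
Read 'z': 1→{2, 3}, 2→{4}; now {2, 3, 4}.
Read 'x': 2→{2, 3, 4}, 3→{1}, 4→{1, 5}; now {1, 2, 3, 4, 5}.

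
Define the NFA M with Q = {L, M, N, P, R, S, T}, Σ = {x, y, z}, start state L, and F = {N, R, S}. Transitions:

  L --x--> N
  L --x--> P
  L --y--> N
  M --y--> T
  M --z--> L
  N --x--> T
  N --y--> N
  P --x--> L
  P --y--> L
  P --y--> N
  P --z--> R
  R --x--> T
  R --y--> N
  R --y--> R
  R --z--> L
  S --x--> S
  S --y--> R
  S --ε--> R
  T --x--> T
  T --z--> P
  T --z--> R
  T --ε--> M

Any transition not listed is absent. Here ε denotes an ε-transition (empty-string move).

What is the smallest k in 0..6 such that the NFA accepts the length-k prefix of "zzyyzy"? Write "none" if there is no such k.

Start in {L}.
Read 'z': L→∅; now ∅.
The set is empty and remains empty for the remaining 5 symbols.
No reachable set along the way intersects F.

none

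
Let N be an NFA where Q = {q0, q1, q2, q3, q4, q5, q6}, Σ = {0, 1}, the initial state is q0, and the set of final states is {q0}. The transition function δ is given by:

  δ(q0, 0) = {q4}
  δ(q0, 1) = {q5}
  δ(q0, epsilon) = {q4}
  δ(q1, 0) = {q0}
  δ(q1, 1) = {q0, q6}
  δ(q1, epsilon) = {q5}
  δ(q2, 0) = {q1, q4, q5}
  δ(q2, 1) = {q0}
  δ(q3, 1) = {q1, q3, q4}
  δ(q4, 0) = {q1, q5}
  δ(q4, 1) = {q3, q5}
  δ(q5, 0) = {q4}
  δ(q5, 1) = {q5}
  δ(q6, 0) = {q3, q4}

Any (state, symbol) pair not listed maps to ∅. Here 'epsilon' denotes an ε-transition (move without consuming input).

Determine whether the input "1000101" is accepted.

No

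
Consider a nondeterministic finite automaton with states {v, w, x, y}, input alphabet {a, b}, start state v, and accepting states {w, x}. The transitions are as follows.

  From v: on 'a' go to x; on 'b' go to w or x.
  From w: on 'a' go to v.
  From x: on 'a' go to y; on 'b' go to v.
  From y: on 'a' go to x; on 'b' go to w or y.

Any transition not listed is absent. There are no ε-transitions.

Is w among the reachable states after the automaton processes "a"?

No

Start in {v}.
Read 'a': v→{x}; now {x}.
State w is not in {x}.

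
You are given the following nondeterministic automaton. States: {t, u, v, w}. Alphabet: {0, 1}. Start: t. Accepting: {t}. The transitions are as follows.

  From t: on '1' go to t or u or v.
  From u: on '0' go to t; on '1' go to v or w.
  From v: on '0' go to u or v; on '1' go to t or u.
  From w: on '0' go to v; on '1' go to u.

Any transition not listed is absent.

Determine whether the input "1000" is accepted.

Start in {t}.
Read '1': t→{t, u, v}; now {t, u, v}.
Read '0': t→∅, u→{t}, v→{u, v}; now {t, u, v}.
Read '0': t→∅, u→{t}, v→{u, v}; now {t, u, v}.
Read '0': t→∅, u→{t}, v→{u, v}; now {t, u, v}.
The final set {t, u, v} contains the accepting state t.

Yes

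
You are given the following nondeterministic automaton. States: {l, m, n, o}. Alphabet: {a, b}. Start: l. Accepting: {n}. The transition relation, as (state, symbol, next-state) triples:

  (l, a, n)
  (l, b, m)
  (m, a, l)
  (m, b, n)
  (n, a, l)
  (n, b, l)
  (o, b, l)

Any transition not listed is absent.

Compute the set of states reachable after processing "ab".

Start in {l}.
Read 'a': l→{n}; now {n}.
Read 'b': n→{l}; now {l}.

{l}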